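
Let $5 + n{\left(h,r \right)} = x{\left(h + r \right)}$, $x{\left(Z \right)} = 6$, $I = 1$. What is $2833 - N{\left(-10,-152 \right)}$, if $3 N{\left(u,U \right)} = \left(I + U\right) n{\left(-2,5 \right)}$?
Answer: $\frac{8650}{3} \approx 2883.3$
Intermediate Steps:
$n{\left(h,r \right)} = 1$ ($n{\left(h,r \right)} = -5 + 6 = 1$)
$N{\left(u,U \right)} = \frac{1}{3} + \frac{U}{3}$ ($N{\left(u,U \right)} = \frac{\left(1 + U\right) 1}{3} = \frac{1 + U}{3} = \frac{1}{3} + \frac{U}{3}$)
$2833 - N{\left(-10,-152 \right)} = 2833 - \left(\frac{1}{3} + \frac{1}{3} \left(-152\right)\right) = 2833 - \left(\frac{1}{3} - \frac{152}{3}\right) = 2833 - - \frac{151}{3} = 2833 + \frac{151}{3} = \frac{8650}{3}$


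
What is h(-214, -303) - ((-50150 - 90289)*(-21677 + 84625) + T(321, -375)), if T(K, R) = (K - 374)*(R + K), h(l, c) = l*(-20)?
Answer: 8840355590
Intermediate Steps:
h(l, c) = -20*l
T(K, R) = (-374 + K)*(K + R)
h(-214, -303) - ((-50150 - 90289)*(-21677 + 84625) + T(321, -375)) = -20*(-214) - ((-50150 - 90289)*(-21677 + 84625) + (321**2 - 374*321 - 374*(-375) + 321*(-375))) = 4280 - (-140439*62948 + (103041 - 120054 + 140250 - 120375)) = 4280 - (-8840354172 + 2862) = 4280 - 1*(-8840351310) = 4280 + 8840351310 = 8840355590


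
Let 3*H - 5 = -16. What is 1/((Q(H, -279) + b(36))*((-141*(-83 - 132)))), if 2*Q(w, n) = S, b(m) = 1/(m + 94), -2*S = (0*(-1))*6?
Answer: 26/6063 ≈ 0.0042883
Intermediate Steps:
H = -11/3 (H = 5/3 + (⅓)*(-16) = 5/3 - 16/3 = -11/3 ≈ -3.6667)
S = 0 (S = -0*(-1)*6/2 = -0*6 = -½*0 = 0)
b(m) = 1/(94 + m)
Q(w, n) = 0 (Q(w, n) = (½)*0 = 0)
1/((Q(H, -279) + b(36))*((-141*(-83 - 132)))) = 1/((0 + 1/(94 + 36))*((-141*(-83 - 132)))) = 1/((0 + 1/130)*((-141*(-215)))) = 1/((0 + 1/130)*30315) = (1/30315)/(1/130) = 130*(1/30315) = 26/6063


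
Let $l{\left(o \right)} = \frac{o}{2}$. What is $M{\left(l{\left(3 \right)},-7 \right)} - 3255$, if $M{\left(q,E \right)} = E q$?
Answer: $- \frac{6531}{2} \approx -3265.5$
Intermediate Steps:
$l{\left(o \right)} = \frac{o}{2}$ ($l{\left(o \right)} = o \frac{1}{2} = \frac{o}{2}$)
$M{\left(l{\left(3 \right)},-7 \right)} - 3255 = - 7 \cdot \frac{1}{2} \cdot 3 - 3255 = \left(-7\right) \frac{3}{2} - 3255 = - \frac{21}{2} - 3255 = - \frac{6531}{2}$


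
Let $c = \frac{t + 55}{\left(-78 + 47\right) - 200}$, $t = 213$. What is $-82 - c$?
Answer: $- \frac{18674}{231} \approx -80.84$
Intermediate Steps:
$c = - \frac{268}{231}$ ($c = \frac{213 + 55}{\left(-78 + 47\right) - 200} = \frac{268}{-31 - 200} = \frac{268}{-231} = 268 \left(- \frac{1}{231}\right) = - \frac{268}{231} \approx -1.1602$)
$-82 - c = -82 - - \frac{268}{231} = -82 + \frac{268}{231} = - \frac{18674}{231}$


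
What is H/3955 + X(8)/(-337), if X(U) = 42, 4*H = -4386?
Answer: -1071261/2665670 ≈ -0.40187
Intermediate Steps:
H = -2193/2 (H = (1/4)*(-4386) = -2193/2 ≈ -1096.5)
H/3955 + X(8)/(-337) = -2193/2/3955 + 42/(-337) = -2193/2*1/3955 + 42*(-1/337) = -2193/7910 - 42/337 = -1071261/2665670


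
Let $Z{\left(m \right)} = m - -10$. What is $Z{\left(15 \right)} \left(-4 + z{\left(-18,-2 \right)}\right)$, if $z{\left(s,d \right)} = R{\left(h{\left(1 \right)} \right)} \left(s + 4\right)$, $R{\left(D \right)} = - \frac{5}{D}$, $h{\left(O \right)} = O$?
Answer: $1650$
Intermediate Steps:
$Z{\left(m \right)} = 10 + m$ ($Z{\left(m \right)} = m + 10 = 10 + m$)
$z{\left(s,d \right)} = -20 - 5 s$ ($z{\left(s,d \right)} = - \frac{5}{1} \left(s + 4\right) = \left(-5\right) 1 \left(4 + s\right) = - 5 \left(4 + s\right) = -20 - 5 s$)
$Z{\left(15 \right)} \left(-4 + z{\left(-18,-2 \right)}\right) = \left(10 + 15\right) \left(-4 - -70\right) = 25 \left(-4 + \left(-20 + 90\right)\right) = 25 \left(-4 + 70\right) = 25 \cdot 66 = 1650$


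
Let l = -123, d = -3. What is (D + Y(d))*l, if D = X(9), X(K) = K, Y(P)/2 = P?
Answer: -369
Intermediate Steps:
Y(P) = 2*P
D = 9
(D + Y(d))*l = (9 + 2*(-3))*(-123) = (9 - 6)*(-123) = 3*(-123) = -369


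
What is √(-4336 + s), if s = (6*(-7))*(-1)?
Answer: I*√4294 ≈ 65.529*I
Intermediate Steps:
s = 42 (s = -42*(-1) = 42)
√(-4336 + s) = √(-4336 + 42) = √(-4294) = I*√4294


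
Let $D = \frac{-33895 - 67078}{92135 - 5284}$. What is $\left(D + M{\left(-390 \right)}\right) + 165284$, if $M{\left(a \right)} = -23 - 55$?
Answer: $\frac{14348205333}{86851} \approx 1.652 \cdot 10^{5}$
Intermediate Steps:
$M{\left(a \right)} = -78$ ($M{\left(a \right)} = -23 - 55 = -78$)
$D = - \frac{100973}{86851} \approx -1.1626$
$\left(D + M{\left(-390 \right)}\right) + 165284 = \left(- \frac{100973}{86851} - 78\right) + 165284 = - \frac{6875351}{86851} + 165284 = \frac{14348205333}{86851}$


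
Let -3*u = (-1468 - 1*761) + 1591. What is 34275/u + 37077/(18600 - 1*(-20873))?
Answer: 4082466351/25183774 ≈ 162.11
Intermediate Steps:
u = 638/3 (u = -((-1468 - 1*761) + 1591)/3 = -((-1468 - 761) + 1591)/3 = -(-2229 + 1591)/3 = -⅓*(-638) = 638/3 ≈ 212.67)
34275/u + 37077/(18600 - 1*(-20873)) = 34275/(638/3) + 37077/(18600 - 1*(-20873)) = 34275*(3/638) + 37077/(18600 + 20873) = 102825/638 + 37077/39473 = 4082466351/25183774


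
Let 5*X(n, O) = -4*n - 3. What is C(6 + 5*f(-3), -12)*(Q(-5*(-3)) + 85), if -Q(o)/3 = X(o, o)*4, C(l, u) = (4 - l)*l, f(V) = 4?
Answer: -675532/5 ≈ -1.3511e+5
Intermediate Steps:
X(n, O) = -⅗ - 4*n/5 (X(n, O) = (-4*n - 3)/5 = (-3 - 4*n)/5 = -⅗ - 4*n/5)
C(l, u) = l*(4 - l)
Q(o) = 36/5 + 48*o/5 (Q(o) = -3*(-⅗ - 4*o/5)*4 = -3*(-12/5 - 16*o/5) = 36/5 + 48*o/5)
C(6 + 5*f(-3), -12)*(Q(-5*(-3)) + 85) = ((6 + 5*4)*(4 - (6 + 5*4)))*((36/5 + 48*(-5*(-3))/5) + 85) = ((6 + 20)*(4 - (6 + 20)))*((36/5 + (48/5)*15) + 85) = (26*(4 - 1*26))*((36/5 + 144) + 85) = (26*(4 - 26))*(756/5 + 85) = (26*(-22))*(1181/5) = -572*1181/5 = -675532/5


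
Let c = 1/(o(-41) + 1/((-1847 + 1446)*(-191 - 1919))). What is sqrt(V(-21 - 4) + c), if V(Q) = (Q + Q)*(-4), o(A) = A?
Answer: sqrt(26739658994360690)/11563503 ≈ 14.141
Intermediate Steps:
V(Q) = -8*Q (V(Q) = (2*Q)*(-4) = -8*Q)
c = -846110/34690509 (c = 1/(-41 + 1/((-1847 + 1446)*(-191 - 1919))) = 1/(-41 + 1/(-401*(-2110))) = 1/(-41 + 1/846110) = 1/(-34690509/846110) = -846110/34690509 ≈ -0.024390)
sqrt(V(-21 - 4) + c) = sqrt(-8*(-21 - 4) - 846110/34690509) = sqrt(-8*(-25) - 846110/34690509) = sqrt(200 - 846110/34690509) = sqrt(6937255690/34690509) = sqrt(26739658994360690)/11563503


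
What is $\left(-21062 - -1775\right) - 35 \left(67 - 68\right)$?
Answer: $-19252$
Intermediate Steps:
$\left(-21062 - -1775\right) - 35 \left(67 - 68\right) = \left(-21062 + 1775\right) - 35 \left(-1\right) = -19287 - -35 = -19287 + 35 = -19252$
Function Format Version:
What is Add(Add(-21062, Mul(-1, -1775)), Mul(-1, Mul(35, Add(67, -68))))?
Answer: -19252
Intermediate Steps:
Add(Add(-21062, Mul(-1, -1775)), Mul(-1, Mul(35, Add(67, -68)))) = Add(Add(-21062, 1775), Mul(-1, Mul(35, -1))) = Add(-19287, Mul(-1, -35)) = Add(-19287, 35) = -19252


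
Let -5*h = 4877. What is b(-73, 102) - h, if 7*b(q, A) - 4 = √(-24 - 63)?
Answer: 34159/35 + I*√87/7 ≈ 975.97 + 1.3325*I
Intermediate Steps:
h = -4877/5 (h = -⅕*4877 = -4877/5 ≈ -975.40)
b(q, A) = 4/7 + I*√87/7 (b(q, A) = 4/7 + √(-24 - 63)/7 = 4/7 + √(-87)/7 = 4/7 + (I*√87)/7 = 4/7 + I*√87/7)
b(-73, 102) - h = (4/7 + I*√87/7) - 1*(-4877/5) = (4/7 + I*√87/7) + 4877/5 = 34159/35 + I*√87/7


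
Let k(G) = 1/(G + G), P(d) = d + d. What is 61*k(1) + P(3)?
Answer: 73/2 ≈ 36.500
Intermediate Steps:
P(d) = 2*d
k(G) = 1/(2*G)
61*k(1) + P(3) = 61*((½)/1) + 2*3 = 61*((½)*1) + 6 = 61*(½) + 6 = 61/2 + 6 = 73/2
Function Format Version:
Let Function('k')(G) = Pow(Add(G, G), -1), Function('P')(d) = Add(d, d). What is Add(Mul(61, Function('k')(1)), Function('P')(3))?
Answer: Rational(73, 2) ≈ 36.500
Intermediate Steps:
Function('P')(d) = Mul(2, d)
Function('k')(G) = Mul(Rational(1, 2), Pow(G, -1)) (Function('k')(G) = Pow(Mul(2, G), -1) = Mul(Rational(1, 2), Pow(G, -1)))
Add(Mul(61, Function('k')(1)), Function('P')(3)) = Add(Mul(61, Mul(Rational(1, 2), Pow(1, -1))), Mul(2, 3)) = Add(Mul(61, Mul(Rational(1, 2), 1)), 6) = Add(Mul(61, Rational(1, 2)), 6) = Add(Rational(61, 2), 6) = Rational(73, 2)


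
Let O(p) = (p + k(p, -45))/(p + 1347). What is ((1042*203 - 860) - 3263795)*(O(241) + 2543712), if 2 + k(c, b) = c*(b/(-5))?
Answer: -3083215345298314/397 ≈ -7.7663e+12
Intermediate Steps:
k(c, b) = -2 - b*c/5 (k(c, b) = -2 + c*(b/(-5)) = -2 + c*(b*(-⅕)) = -2 + c*(-b/5) = -2 - b*c/5)
O(p) = (-2 + 10*p)/(1347 + p) (O(p) = (p + (-2 - ⅕*(-45)*p))/(p + 1347) = (p + (-2 + 9*p))/(1347 + p) = (-2 + 10*p)/(1347 + p))
((1042*203 - 860) - 3263795)*(O(241) + 2543712) = ((1042*203 - 860) - 3263795)*(2*(-1 + 5*241)/(1347 + 241) + 2543712) = ((211526 - 860) - 3263795)*(2*(-1 + 1205)/1588 + 2543712) = (210666 - 3263795)*(2*(1/1588)*1204 + 2543712) = -3053129*(602/397 + 2543712) = -3053129*1009854266/397 = -3083215345298314/397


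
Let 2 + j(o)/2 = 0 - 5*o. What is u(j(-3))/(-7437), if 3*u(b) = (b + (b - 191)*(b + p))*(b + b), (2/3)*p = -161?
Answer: -1850342/22311 ≈ -82.934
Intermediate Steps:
p = -483/2 (p = (3/2)*(-161) = -483/2 ≈ -241.50)
j(o) = -4 - 10*o (j(o) = -4 + 2*(0 - 5*o) = -4 + 2*(-5*o) = -4 - 10*o)
u(b) = 2*b*(b + (-191 + b)*(-483/2 + b))/3 (u(b) = ((b + (b - 191)*(b - 483/2))*(b + b))/3 = ((b + (-191 + b)*(-483/2 + b))*(2*b))/3 = (2*b*(b + (-191 + b)*(-483/2 + b)))/3 = 2*b*(b + (-191 + b)*(-483/2 + b))/3)
u(j(-3))/(-7437) = ((-4 - 10*(-3))*(92253 - 863*(-4 - 10*(-3)) + 2*(-4 - 10*(-3))²)/3)/(-7437) = ((-4 + 30)*(92253 - 863*(-4 + 30) + 2*(-4 + 30)²)/3)*(-1/7437) = ((⅓)*26*(92253 - 863*26 + 2*26²))*(-1/7437) = ((⅓)*26*(92253 - 22438 + 2*676))*(-1/7437) = ((⅓)*26*(92253 - 22438 + 1352))*(-1/7437) = ((⅓)*26*71167)*(-1/7437) = (1850342/3)*(-1/7437) = -1850342/22311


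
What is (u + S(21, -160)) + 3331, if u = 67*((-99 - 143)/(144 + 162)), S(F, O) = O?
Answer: 477056/153 ≈ 3118.0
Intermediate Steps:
u = -8107/153 (u = 67*(-242/306) = 67*(-242*1/306) = 67*(-121/153) = -8107/153 ≈ -52.987)
(u + S(21, -160)) + 3331 = (-8107/153 - 160) + 3331 = -32587/153 + 3331 = 477056/153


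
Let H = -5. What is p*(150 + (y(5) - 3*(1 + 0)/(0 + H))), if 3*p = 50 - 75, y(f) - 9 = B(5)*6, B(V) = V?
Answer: -1580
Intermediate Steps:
y(f) = 39 (y(f) = 9 + 5*6 = 9 + 30 = 39)
p = -25/3 (p = (50 - 75)/3 = (⅓)*(-25) = -25/3 ≈ -8.3333)
p*(150 + (y(5) - 3*(1 + 0)/(0 + H))) = -25*(150 + (39 - 3*(1 + 0)/(0 - 5)))/3 = -25*(150 + (39 - 3/(-5)))/3 = -25*(150 + (39 - 3*(-1)/5))/3 = -25*(150 + (39 - 3*(-⅕)))/3 = -25*(150 + (39 + ⅗))/3 = -25*(150 + 198/5)/3 = -25/3*948/5 = -1580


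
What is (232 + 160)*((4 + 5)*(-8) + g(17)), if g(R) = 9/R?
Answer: -476280/17 ≈ -28016.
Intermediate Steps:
(232 + 160)*((4 + 5)*(-8) + g(17)) = (232 + 160)*((4 + 5)*(-8) + 9/17) = 392*(9*(-8) + 9*(1/17)) = 392*(-72 + 9/17) = 392*(-1215/17) = -476280/17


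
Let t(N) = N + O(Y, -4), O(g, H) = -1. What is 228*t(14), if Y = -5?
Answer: 2964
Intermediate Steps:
t(N) = -1 + N (t(N) = N - 1 = -1 + N)
228*t(14) = 228*(-1 + 14) = 228*13 = 2964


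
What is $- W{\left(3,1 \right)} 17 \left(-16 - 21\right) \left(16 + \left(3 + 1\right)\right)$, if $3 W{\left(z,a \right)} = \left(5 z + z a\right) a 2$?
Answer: $150960$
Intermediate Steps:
$W{\left(z,a \right)} = \frac{2 a \left(5 z + a z\right)}{3}$ ($W{\left(z,a \right)} = \frac{\left(5 z + z a\right) a 2}{3} = \frac{\left(5 z + a z\right) a 2}{3} = \frac{a \left(5 z + a z\right) 2}{3} = \frac{2 a \left(5 z + a z\right)}{3}$)
$- W{\left(3,1 \right)} 17 \left(-16 - 21\right) \left(16 + \left(3 + 1\right)\right) = - \frac{2}{3} \cdot 1 \cdot 3 \left(5 + 1\right) 17 \left(-16 - 21\right) \left(16 + \left(3 + 1\right)\right) = - \frac{2}{3} \cdot 1 \cdot 3 \cdot 6 \cdot 17 \left(- 37 \left(16 + 4\right)\right) = - 12 \cdot 17 \left(\left(-37\right) 20\right) = - 204 \left(-740\right) = \left(-1\right) \left(-150960\right) = 150960$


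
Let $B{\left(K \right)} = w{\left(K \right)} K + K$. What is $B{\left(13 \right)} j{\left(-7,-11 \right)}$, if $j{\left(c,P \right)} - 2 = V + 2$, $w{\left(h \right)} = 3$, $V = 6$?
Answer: $520$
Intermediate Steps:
$B{\left(K \right)} = 4 K$ ($B{\left(K \right)} = 3 K + K = 4 K$)
$j{\left(c,P \right)} = 10$ ($j{\left(c,P \right)} = 2 + \left(6 + 2\right) = 2 + 8 = 10$)
$B{\left(13 \right)} j{\left(-7,-11 \right)} = 4 \cdot 13 \cdot 10 = 52 \cdot 10 = 520$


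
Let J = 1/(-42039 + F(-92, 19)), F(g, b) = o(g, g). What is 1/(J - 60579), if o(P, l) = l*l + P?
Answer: -33667/2039513194 ≈ -1.6507e-5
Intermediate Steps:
o(P, l) = P + l² (o(P, l) = l² + P = P + l²)
F(g, b) = g + g²
J = -1/33667 (J = 1/(-42039 - 92*(1 - 92)) = 1/(-42039 - 92*(-91)) = 1/(-42039 + 8372) = 1/(-33667) = -1/33667 ≈ -2.9703e-5)
1/(J - 60579) = 1/(-1/33667 - 60579) = 1/(-2039513194/33667) = -33667/2039513194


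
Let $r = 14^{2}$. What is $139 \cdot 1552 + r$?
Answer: $215924$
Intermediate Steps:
$r = 196$
$139 \cdot 1552 + r = 139 \cdot 1552 + 196 = 215728 + 196 = 215924$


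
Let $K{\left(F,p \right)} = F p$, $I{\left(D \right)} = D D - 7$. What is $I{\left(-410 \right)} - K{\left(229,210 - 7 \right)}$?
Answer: $121606$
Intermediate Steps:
$I{\left(D \right)} = -7 + D^{2}$ ($I{\left(D \right)} = D^{2} - 7 = -7 + D^{2}$)
$I{\left(-410 \right)} - K{\left(229,210 - 7 \right)} = \left(-7 + \left(-410\right)^{2}\right) - 229 \left(210 - 7\right) = \left(-7 + 168100\right) - 229 \left(210 - 7\right) = 168093 - 229 \cdot 203 = 168093 - 46487 = 121606$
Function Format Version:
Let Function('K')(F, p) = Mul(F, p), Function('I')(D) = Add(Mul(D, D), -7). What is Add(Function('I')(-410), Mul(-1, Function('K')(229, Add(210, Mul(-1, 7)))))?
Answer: 121606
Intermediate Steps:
Function('I')(D) = Add(-7, Pow(D, 2)) (Function('I')(D) = Add(Pow(D, 2), -7) = Add(-7, Pow(D, 2)))
Add(Function('I')(-410), Mul(-1, Function('K')(229, Add(210, Mul(-1, 7))))) = Add(Add(-7, Pow(-410, 2)), Mul(-1, Mul(229, Add(210, Mul(-1, 7))))) = Add(Add(-7, 168100), Mul(-1, Mul(229, Add(210, -7)))) = Add(168093, Mul(-1, Mul(229, 203))) = Add(168093, Mul(-1, 46487)) = Add(168093, -46487) = 121606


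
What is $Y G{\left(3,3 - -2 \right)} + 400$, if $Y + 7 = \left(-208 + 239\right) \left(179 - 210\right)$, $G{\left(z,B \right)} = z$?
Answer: $-2504$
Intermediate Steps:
$Y = -968$ ($Y = -7 + \left(-208 + 239\right) \left(179 - 210\right) = -7 + 31 \left(-31\right) = -7 - 961 = -968$)
$Y G{\left(3,3 - -2 \right)} + 400 = \left(-968\right) 3 + 400 = -2904 + 400 = -2504$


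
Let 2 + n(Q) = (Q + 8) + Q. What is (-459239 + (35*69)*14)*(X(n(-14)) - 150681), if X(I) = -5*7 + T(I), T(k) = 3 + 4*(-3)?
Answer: 64122786025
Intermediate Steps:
n(Q) = 6 + 2*Q (n(Q) = -2 + ((Q + 8) + Q) = -2 + ((8 + Q) + Q) = -2 + (8 + 2*Q) = 6 + 2*Q)
T(k) = -9 (T(k) = 3 - 12 = -9)
X(I) = -44 (X(I) = -5*7 - 9 = -35 - 9 = -44)
(-459239 + (35*69)*14)*(X(n(-14)) - 150681) = (-459239 + (35*69)*14)*(-44 - 150681) = (-459239 + 2415*14)*(-150725) = (-459239 + 33810)*(-150725) = -425429*(-150725) = 64122786025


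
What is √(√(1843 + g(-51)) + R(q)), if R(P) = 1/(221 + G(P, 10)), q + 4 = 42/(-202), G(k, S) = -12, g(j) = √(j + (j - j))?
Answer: √(209 + 43681*√(1843 + I*√51))/209 ≈ 6.5525 + 0.0063468*I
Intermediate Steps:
g(j) = √j (g(j) = √(j + 0) = √j)
q = -425/101 (q = -4 + 42/(-202) = -4 + 42*(-1/202) = -4 - 21/101 = -425/101 ≈ -4.2079)
R(P) = 1/209 (R(P) = 1/(221 - 12) = 1/209)
√(√(1843 + g(-51)) + R(q)) = √(√(1843 + √(-51)) + 1/209) = √(√(1843 + I*√51) + 1/209) = √(1/209 + √(1843 + I*√51))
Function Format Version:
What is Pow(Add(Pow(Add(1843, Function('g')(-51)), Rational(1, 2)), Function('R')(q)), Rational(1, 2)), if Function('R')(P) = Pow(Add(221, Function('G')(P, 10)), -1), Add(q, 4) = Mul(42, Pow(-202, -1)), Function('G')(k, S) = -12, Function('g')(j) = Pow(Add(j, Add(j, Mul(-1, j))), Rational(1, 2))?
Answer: Mul(Rational(1, 209), Pow(Add(209, Mul(43681, Pow(Add(1843, Mul(I, Pow(51, Rational(1, 2)))), Rational(1, 2)))), Rational(1, 2))) ≈ Add(6.5525, Mul(0.0063468, I))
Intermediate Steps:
Function('g')(j) = Pow(j, Rational(1, 2)) (Function('g')(j) = Pow(Add(j, 0), Rational(1, 2)) = Pow(j, Rational(1, 2)))
q = Rational(-425, 101) (q = Add(-4, Mul(42, Pow(-202, -1))) = Add(-4, Mul(42, Rational(-1, 202))) = Add(-4, Rational(-21, 101)) = Rational(-425, 101) ≈ -4.2079)
Function('R')(P) = Rational(1, 209) (Function('R')(P) = Pow(Add(221, -12), -1) = Pow(209, -1) = Rational(1, 209))
Pow(Add(Pow(Add(1843, Function('g')(-51)), Rational(1, 2)), Function('R')(q)), Rational(1, 2)) = Pow(Add(Pow(Add(1843, Pow(-51, Rational(1, 2))), Rational(1, 2)), Rational(1, 209)), Rational(1, 2)) = Pow(Add(Pow(Add(1843, Mul(I, Pow(51, Rational(1, 2)))), Rational(1, 2)), Rational(1, 209)), Rational(1, 2)) = Pow(Add(Rational(1, 209), Pow(Add(1843, Mul(I, Pow(51, Rational(1, 2)))), Rational(1, 2))), Rational(1, 2))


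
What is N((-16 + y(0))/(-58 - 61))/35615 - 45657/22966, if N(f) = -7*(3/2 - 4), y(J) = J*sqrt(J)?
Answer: -162567215/81793409 ≈ -1.9875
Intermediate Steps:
y(J) = J**(3/2)
N(f) = 35/2 (N(f) = -7*(3*(1/2) - 4) = -7*(3/2 - 4) = -7*(-5/2) = 35/2)
N((-16 + y(0))/(-58 - 61))/35615 - 45657/22966 = (35/2)/35615 - 45657/22966 = (35/2)*(1/35615) - 45657*1/22966 = 7/14246 - 45657/22966 = -162567215/81793409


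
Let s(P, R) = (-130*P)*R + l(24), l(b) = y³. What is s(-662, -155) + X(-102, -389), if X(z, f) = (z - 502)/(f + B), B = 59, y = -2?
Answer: -2200985518/165 ≈ -1.3339e+7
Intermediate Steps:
l(b) = -8 (l(b) = (-2)³ = -8)
X(z, f) = (-502 + z)/(59 + f) (X(z, f) = (z - 502)/(f + 59) = (-502 + z)/(59 + f))
s(P, R) = -8 - 130*P*R (s(P, R) = (-130*P)*R - 8 = -130*P*R - 8 = -8 - 130*P*R)
s(-662, -155) + X(-102, -389) = (-8 - 130*(-662)*(-155)) + (-502 - 102)/(59 - 389) = (-8 - 13339300) - 604/(-330) = -13339308 - 1/330*(-604) = -13339308 + 302/165 = -2200985518/165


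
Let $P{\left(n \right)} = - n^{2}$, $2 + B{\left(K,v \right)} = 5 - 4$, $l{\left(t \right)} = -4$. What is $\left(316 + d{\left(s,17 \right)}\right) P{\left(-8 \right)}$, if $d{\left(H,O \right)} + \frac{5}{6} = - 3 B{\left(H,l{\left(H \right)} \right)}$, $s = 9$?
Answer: $- \frac{61088}{3} \approx -20363.0$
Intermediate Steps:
$B{\left(K,v \right)} = -1$ ($B{\left(K,v \right)} = -2 + \left(5 - 4\right) = -2 + 1 = -1$)
$d{\left(H,O \right)} = \frac{13}{6}$ ($d{\left(H,O \right)} = - \frac{5}{6} - -3 = - \frac{5}{6} + 3 = \frac{13}{6}$)
$\left(316 + d{\left(s,17 \right)}\right) P{\left(-8 \right)} = \left(316 + \frac{13}{6}\right) \left(- \left(-8\right)^{2}\right) = \frac{1909 \left(\left(-1\right) 64\right)}{6} = \frac{1909}{6} \left(-64\right) = - \frac{61088}{3}$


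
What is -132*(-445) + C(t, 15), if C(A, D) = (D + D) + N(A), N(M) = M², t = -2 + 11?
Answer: 58851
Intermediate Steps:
t = 9
C(A, D) = A² + 2*D (C(A, D) = (D + D) + A² = 2*D + A² = A² + 2*D)
-132*(-445) + C(t, 15) = -132*(-445) + (9² + 2*15) = 58740 + (81 + 30) = 58740 + 111 = 58851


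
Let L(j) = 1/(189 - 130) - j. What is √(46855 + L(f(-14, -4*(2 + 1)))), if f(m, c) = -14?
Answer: 2*√40787762/59 ≈ 216.49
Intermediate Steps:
L(j) = 1/59 - j
√(46855 + L(f(-14, -4*(2 + 1)))) = √(46855 + (1/59 - 1*(-14))) = √(46855 + (1/59 + 14)) = √(46855 + 827/59) = √(2765272/59) = 2*√40787762/59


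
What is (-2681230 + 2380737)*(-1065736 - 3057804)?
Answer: 1239094905220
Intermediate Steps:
(-2681230 + 2380737)*(-1065736 - 3057804) = -300493*(-4123540) = 1239094905220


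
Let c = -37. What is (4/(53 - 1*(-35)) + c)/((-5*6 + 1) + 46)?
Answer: -813/374 ≈ -2.1738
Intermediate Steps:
(4/(53 - 1*(-35)) + c)/((-5*6 + 1) + 46) = (4/(53 - 1*(-35)) - 37)/((-5*6 + 1) + 46) = (4/(53 + 35) - 37)/((-30 + 1) + 46) = (4/88 - 37)/(-29 + 46) = (4*(1/88) - 37)/17 = (1/22 - 37)/17 = (1/17)*(-813/22) = -813/374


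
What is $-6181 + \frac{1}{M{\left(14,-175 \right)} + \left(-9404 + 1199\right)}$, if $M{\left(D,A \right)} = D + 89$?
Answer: $- \frac{50078463}{8102} \approx -6181.0$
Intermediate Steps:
$M{\left(D,A \right)} = 89 + D$
$-6181 + \frac{1}{M{\left(14,-175 \right)} + \left(-9404 + 1199\right)} = -6181 + \frac{1}{\left(89 + 14\right) + \left(-9404 + 1199\right)} = -6181 + \frac{1}{103 - 8205} = -6181 + \frac{1}{-8102} = -6181 - \frac{1}{8102} = - \frac{50078463}{8102}$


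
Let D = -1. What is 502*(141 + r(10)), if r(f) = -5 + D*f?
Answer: 63252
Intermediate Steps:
r(f) = -5 - f
502*(141 + r(10)) = 502*(141 + (-5 - 1*10)) = 502*(141 + (-5 - 10)) = 502*(141 - 15) = 502*126 = 63252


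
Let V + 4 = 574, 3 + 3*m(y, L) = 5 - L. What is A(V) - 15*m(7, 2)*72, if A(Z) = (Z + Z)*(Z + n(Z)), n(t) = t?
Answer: 1299600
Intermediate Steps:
m(y, L) = 2/3 - L/3 (m(y, L) = -1 + (5 - L)/3 = -1 + (5/3 - L/3) = 2/3 - L/3)
V = 570 (V = -4 + 574 = 570)
A(Z) = 4*Z**2 (A(Z) = (Z + Z)*(Z + Z) = (2*Z)*(2*Z) = 4*Z**2)
A(V) - 15*m(7, 2)*72 = 4*570**2 - 15*(2/3 - 1/3*2)*72 = 4*324900 - 15*(2/3 - 2/3)*72 = 1299600 - 15*0*72 = 1299600 - 0*72 = 1299600 - 1*0 = 1299600 + 0 = 1299600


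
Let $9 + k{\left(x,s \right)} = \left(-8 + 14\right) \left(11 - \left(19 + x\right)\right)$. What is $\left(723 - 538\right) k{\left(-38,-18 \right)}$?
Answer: $31635$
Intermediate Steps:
$k{\left(x,s \right)} = -57 - 6 x$ ($k{\left(x,s \right)} = -9 + \left(-8 + 14\right) \left(11 - \left(19 + x\right)\right) = -9 + 6 \left(-8 - x\right) = -9 - \left(48 + 6 x\right) = -57 - 6 x$)
$\left(723 - 538\right) k{\left(-38,-18 \right)} = \left(723 - 538\right) \left(-57 - -228\right) = 185 \left(-57 + 228\right) = 185 \cdot 171 = 31635$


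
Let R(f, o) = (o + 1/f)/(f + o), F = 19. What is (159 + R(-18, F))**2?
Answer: 10259209/324 ≈ 31664.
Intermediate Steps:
R(f, o) = (o + 1/f)/(f + o)
(159 + R(-18, F))**2 = (159 + (1 - 18*19)/((-18)*(-18 + 19)))**2 = (159 - 1/18*(1 - 342)/1)**2 = (159 - 1/18*1*(-341))**2 = (159 + 341/18)**2 = (3203/18)**2 = 10259209/324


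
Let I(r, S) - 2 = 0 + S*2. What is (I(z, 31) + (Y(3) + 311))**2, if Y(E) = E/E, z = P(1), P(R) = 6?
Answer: 141376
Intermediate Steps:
z = 6
Y(E) = 1
I(r, S) = 2 + 2*S (I(r, S) = 2 + (0 + S*2) = 2 + (0 + 2*S) = 2 + 2*S)
(I(z, 31) + (Y(3) + 311))**2 = ((2 + 2*31) + (1 + 311))**2 = ((2 + 62) + 312)**2 = (64 + 312)**2 = 376**2 = 141376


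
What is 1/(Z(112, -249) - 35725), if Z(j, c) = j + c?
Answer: -1/35862 ≈ -2.7885e-5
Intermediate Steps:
Z(j, c) = c + j
1/(Z(112, -249) - 35725) = 1/((-249 + 112) - 35725) = 1/(-137 - 35725) = 1/(-35862) = -1/35862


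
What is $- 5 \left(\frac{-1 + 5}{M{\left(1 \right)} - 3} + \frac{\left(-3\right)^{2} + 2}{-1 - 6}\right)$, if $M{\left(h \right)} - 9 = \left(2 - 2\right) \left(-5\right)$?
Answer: $\frac{95}{21} \approx 4.5238$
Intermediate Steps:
$M{\left(h \right)} = 9$ ($M{\left(h \right)} = 9 + \left(2 - 2\right) \left(-5\right) = 9 + 0 \left(-5\right) = 9 + 0 = 9$)
$- 5 \left(\frac{-1 + 5}{M{\left(1 \right)} - 3} + \frac{\left(-3\right)^{2} + 2}{-1 - 6}\right) = - 5 \left(\frac{-1 + 5}{9 - 3} + \frac{\left(-3\right)^{2} + 2}{-1 - 6}\right) = - 5 \left(\frac{4}{6} + \frac{9 + 2}{-7}\right) = - 5 \left(4 \cdot \frac{1}{6} + 11 \left(- \frac{1}{7}\right)\right) = - 5 \left(\frac{2}{3} - \frac{11}{7}\right) = \left(-5\right) \left(- \frac{19}{21}\right) = \frac{95}{21}$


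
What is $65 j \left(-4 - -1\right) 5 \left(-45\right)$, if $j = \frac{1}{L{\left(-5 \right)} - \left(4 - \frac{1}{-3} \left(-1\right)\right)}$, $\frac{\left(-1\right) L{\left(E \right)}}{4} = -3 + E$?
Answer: $\frac{26325}{17} \approx 1548.5$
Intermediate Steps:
$L{\left(E \right)} = 12 - 4 E$ ($L{\left(E \right)} = - 4 \left(-3 + E\right) = 12 - 4 E$)
$j = \frac{3}{85}$ ($j = \frac{1}{\left(12 - -20\right) - \left(4 - \frac{1}{-3} \left(-1\right)\right)} = \frac{1}{\left(12 + 20\right) - \frac{11}{3}} = \frac{1}{32 + \left(-4 + \frac{1}{3}\right)} = \frac{1}{32 - \frac{11}{3}} = \frac{1}{\frac{85}{3}} = \frac{3}{85} \approx 0.035294$)
$65 j \left(-4 - -1\right) 5 \left(-45\right) = 65 \frac{3 \left(-4 - -1\right)}{85} \cdot 5 \left(-45\right) = 65 \frac{3 \left(-4 + 1\right)}{85} \cdot 5 \left(-45\right) = 65 \cdot \frac{3}{85} \left(-3\right) 5 \left(-45\right) = 65 \left(\left(- \frac{9}{85}\right) 5\right) \left(-45\right) = 65 \left(- \frac{9}{17}\right) \left(-45\right) = \left(- \frac{585}{17}\right) \left(-45\right) = \frac{26325}{17}$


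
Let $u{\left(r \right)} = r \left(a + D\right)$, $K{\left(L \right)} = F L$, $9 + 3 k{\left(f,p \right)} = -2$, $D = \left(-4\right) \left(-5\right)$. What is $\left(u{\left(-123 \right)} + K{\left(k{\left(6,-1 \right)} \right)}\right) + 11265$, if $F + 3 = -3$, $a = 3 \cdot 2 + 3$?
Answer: $7720$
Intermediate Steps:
$a = 9$ ($a = 6 + 3 = 9$)
$D = 20$
$k{\left(f,p \right)} = - \frac{11}{3}$ ($k{\left(f,p \right)} = -3 + \frac{1}{3} \left(-2\right) = -3 - \frac{2}{3} = - \frac{11}{3}$)
$F = -6$ ($F = -3 - 3 = -6$)
$K{\left(L \right)} = - 6 L$
$u{\left(r \right)} = 29 r$ ($u{\left(r \right)} = r \left(9 + 20\right) = r 29 = 29 r$)
$\left(u{\left(-123 \right)} + K{\left(k{\left(6,-1 \right)} \right)}\right) + 11265 = \left(29 \left(-123\right) - -22\right) + 11265 = \left(-3567 + 22\right) + 11265 = -3545 + 11265 = 7720$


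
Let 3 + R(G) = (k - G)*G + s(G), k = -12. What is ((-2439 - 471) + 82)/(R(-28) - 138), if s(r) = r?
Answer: 2828/617 ≈ 4.5835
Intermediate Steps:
R(G) = -3 + G + G*(-12 - G) (R(G) = -3 + ((-12 - G)*G + G) = -3 + (G*(-12 - G) + G) = -3 + (G + G*(-12 - G)) = -3 + G + G*(-12 - G))
((-2439 - 471) + 82)/(R(-28) - 138) = ((-2439 - 471) + 82)/((-3 - 1*(-28)² - 11*(-28)) - 138) = (-2910 + 82)/((-3 - 1*784 + 308) - 138) = -2828/((-3 - 784 + 308) - 138) = -2828/(-479 - 138) = -2828/(-617) = -2828*(-1/617) = 2828/617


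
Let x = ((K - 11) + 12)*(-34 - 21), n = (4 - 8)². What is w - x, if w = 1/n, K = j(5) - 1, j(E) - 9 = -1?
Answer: 7041/16 ≈ 440.06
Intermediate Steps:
j(E) = 8 (j(E) = 9 - 1 = 8)
K = 7 (K = 8 - 1 = 7)
n = 16 (n = (-4)² = 16)
w = 1/16 ≈ 0.062500
x = -440 (x = ((7 - 11) + 12)*(-34 - 21) = (-4 + 12)*(-55) = 8*(-55) = -440)
w - x = 1/16 - 1*(-440) = 1/16 + 440 = 7041/16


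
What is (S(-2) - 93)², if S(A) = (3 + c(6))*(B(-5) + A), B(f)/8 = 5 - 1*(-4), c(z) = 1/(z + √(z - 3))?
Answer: 6113887/363 - 199780*√3/363 ≈ 15889.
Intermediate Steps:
c(z) = 1/(z + √(-3 + z))
B(f) = 72 (B(f) = 8*(5 - 1*(-4)) = 8*(5 + 4) = 8*9 = 72)
S(A) = (3 + 1/(6 + √3))*(72 + A) (S(A) = (3 + 1/(6 + √(-3 + 6)))*(72 + A) = (3 + 1/(6 + √3))*(72 + A))
(S(-2) - 93)² = ((2520/11 - 24*√3/11 + (35/11)*(-2) - 1/33*(-2)*√3) - 93)² = ((2520/11 - 24*√3/11 - 70/11 + 2*√3/33) - 93)² = ((2450/11 - 70*√3/33) - 93)² = (1427/11 - 70*√3/33)²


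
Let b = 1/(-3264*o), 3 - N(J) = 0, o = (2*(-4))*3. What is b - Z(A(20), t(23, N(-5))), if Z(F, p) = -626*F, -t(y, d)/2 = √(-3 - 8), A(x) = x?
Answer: 980766721/78336 ≈ 12520.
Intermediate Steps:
o = -24 (o = -8*3 = -24)
N(J) = 3 (N(J) = 3 - 1*0 = 3 + 0 = 3)
t(y, d) = -2*I*√11 (t(y, d) = -2*√(-3 - 8) = -2*I*√11)
b = 1/78336 (b = 1/(-3264*(-24)) = 1/78336 ≈ 1.2766e-5)
b - Z(A(20), t(23, N(-5))) = 1/78336 - (-626)*20 = 1/78336 - 1*(-12520) = 1/78336 + 12520 = 980766721/78336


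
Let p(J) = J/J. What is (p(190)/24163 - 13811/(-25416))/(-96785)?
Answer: -333740609/59438263112280 ≈ -5.6149e-6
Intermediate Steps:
p(J) = 1
(p(190)/24163 - 13811/(-25416))/(-96785) = (1/24163 - 13811/(-25416))/(-96785) = (1*(1/24163) - 13811*(-1/25416))*(-1/96785) = (1/24163 + 13811/25416)*(-1/96785) = (333740609/614126808)*(-1/96785) = -333740609/59438263112280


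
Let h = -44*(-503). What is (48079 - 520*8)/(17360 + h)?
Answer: 43919/39492 ≈ 1.1121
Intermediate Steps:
h = 22132
(48079 - 520*8)/(17360 + h) = (48079 - 520*8)/(17360 + 22132) = (48079 - 4160)/39492 = 43919*(1/39492) = 43919/39492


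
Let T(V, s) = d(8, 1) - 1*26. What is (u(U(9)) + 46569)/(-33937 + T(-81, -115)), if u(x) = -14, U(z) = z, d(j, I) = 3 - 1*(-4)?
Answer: -46555/33956 ≈ -1.3710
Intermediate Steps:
d(j, I) = 7 (d(j, I) = 3 + 4 = 7)
T(V, s) = -19 (T(V, s) = 7 - 1*26 = 7 - 26 = -19)
(u(U(9)) + 46569)/(-33937 + T(-81, -115)) = (-14 + 46569)/(-33937 - 19) = 46555/(-33956) = 46555*(-1/33956) = -46555/33956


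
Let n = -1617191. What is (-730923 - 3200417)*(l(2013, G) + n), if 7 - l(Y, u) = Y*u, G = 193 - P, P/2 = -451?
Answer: 15023297371460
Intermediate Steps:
P = -902 (P = 2*(-451) = -902)
G = 1095 (G = 193 - 1*(-902) = 193 + 902 = 1095)
l(Y, u) = 7 - Y*u
(-730923 - 3200417)*(l(2013, G) + n) = (-730923 - 3200417)*((7 - 1*2013*1095) - 1617191) = -3931340*((7 - 2204235) - 1617191) = -3931340*(-2204228 - 1617191) = -3931340*(-3821419) = 15023297371460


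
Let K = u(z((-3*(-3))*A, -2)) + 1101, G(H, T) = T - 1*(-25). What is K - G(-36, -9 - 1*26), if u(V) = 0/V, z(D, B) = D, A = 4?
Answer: 1111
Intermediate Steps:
u(V) = 0
G(H, T) = 25 + T (G(H, T) = T + 25 = 25 + T)
K = 1101 (K = 0 + 1101 = 1101)
K - G(-36, -9 - 1*26) = 1101 - (25 + (-9 - 1*26)) = 1101 - (25 + (-9 - 26)) = 1101 - (25 - 35) = 1101 - 1*(-10) = 1101 + 10 = 1111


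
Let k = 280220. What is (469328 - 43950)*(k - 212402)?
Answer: 28848285204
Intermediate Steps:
(469328 - 43950)*(k - 212402) = (469328 - 43950)*(280220 - 212402) = 425378*67818 = 28848285204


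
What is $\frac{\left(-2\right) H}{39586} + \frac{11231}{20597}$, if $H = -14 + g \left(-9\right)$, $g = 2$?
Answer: $\frac{222954287}{407676421} \approx 0.54689$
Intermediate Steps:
$H = -32$ ($H = -14 + 2 \left(-9\right) = -14 - 18 = -32$)
$\frac{\left(-2\right) H}{39586} + \frac{11231}{20597} = \frac{\left(-2\right) \left(-32\right)}{39586} + \frac{11231}{20597} = 64 \cdot \frac{1}{39586} + 11231 \cdot \frac{1}{20597} = \frac{32}{19793} + \frac{11231}{20597} = \frac{222954287}{407676421}$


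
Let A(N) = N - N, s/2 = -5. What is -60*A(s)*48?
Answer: 0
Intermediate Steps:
s = -10 (s = 2*(-5) = -10)
A(N) = 0
-60*A(s)*48 = -60*0*48 = 0*48 = 0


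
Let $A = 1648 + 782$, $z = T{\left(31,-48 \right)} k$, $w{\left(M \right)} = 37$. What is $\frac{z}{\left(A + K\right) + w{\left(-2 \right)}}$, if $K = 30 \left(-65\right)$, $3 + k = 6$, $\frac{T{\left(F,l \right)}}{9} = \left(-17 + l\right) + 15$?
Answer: $- \frac{1350}{517} \approx -2.6112$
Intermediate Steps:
$T{\left(F,l \right)} = -18 + 9 l$ ($T{\left(F,l \right)} = 9 \left(\left(-17 + l\right) + 15\right) = 9 \left(-2 + l\right) = -18 + 9 l$)
$k = 3$ ($k = -3 + 6 = 3$)
$z = -1350$ ($z = \left(-18 + 9 \left(-48\right)\right) 3 = \left(-18 - 432\right) 3 = \left(-450\right) 3 = -1350$)
$A = 2430$
$K = -1950$
$\frac{z}{\left(A + K\right) + w{\left(-2 \right)}} = - \frac{1350}{\left(2430 - 1950\right) + 37} = - \frac{1350}{480 + 37} = - \frac{1350}{517}$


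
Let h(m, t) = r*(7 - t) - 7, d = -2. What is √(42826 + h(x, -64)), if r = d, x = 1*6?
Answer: √42677 ≈ 206.58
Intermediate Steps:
x = 6
r = -2
h(m, t) = -21 + 2*t (h(m, t) = -2*(7 - t) - 7 = (-14 + 2*t) - 7 = -21 + 2*t)
√(42826 + h(x, -64)) = √(42826 + (-21 + 2*(-64))) = √(42826 + (-21 - 128)) = √(42826 - 149) = √42677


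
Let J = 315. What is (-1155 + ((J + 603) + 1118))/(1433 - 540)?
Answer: 881/893 ≈ 0.98656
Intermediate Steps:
(-1155 + ((J + 603) + 1118))/(1433 - 540) = (-1155 + ((315 + 603) + 1118))/(1433 - 540) = (-1155 + (918 + 1118))/893 = (-1155 + 2036)*(1/893) = 881*(1/893) = 881/893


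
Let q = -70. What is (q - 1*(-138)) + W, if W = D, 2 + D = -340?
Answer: -274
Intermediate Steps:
D = -342 (D = -2 - 340 = -342)
W = -342
(q - 1*(-138)) + W = (-70 - 1*(-138)) - 342 = (-70 + 138) - 342 = 68 - 342 = -274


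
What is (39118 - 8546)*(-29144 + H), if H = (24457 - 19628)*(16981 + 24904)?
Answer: 6182683204012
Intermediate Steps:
H = 202262665 (H = 4829*41885 = 202262665)
(39118 - 8546)*(-29144 + H) = (39118 - 8546)*(-29144 + 202262665) = 30572*202233521 = 6182683204012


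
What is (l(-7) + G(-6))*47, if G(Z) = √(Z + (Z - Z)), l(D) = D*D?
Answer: 2303 + 47*I*√6 ≈ 2303.0 + 115.13*I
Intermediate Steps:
l(D) = D²
G(Z) = √Z (G(Z) = √(Z + 0) = √Z)
(l(-7) + G(-6))*47 = ((-7)² + √(-6))*47 = (49 + I*√6)*47 = 2303 + 47*I*√6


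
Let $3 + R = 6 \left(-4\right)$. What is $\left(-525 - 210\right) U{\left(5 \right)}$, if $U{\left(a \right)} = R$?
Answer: $19845$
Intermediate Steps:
$R = -27$ ($R = -3 + 6 \left(-4\right) = -3 - 24 = -27$)
$U{\left(a \right)} = -27$
$\left(-525 - 210\right) U{\left(5 \right)} = \left(-525 - 210\right) \left(-27\right) = \left(-735\right) \left(-27\right) = 19845$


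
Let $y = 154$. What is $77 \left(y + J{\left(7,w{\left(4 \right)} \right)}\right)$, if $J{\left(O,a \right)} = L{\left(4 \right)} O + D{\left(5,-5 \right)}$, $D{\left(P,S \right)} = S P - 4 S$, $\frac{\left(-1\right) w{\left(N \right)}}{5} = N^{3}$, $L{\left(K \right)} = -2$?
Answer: $10395$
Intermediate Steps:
$w{\left(N \right)} = - 5 N^{3}$
$D{\left(P,S \right)} = - 4 S + P S$ ($D{\left(P,S \right)} = P S - 4 S = - 4 S + P S$)
$J{\left(O,a \right)} = -5 - 2 O$ ($J{\left(O,a \right)} = - 2 O - 5 \left(-4 + 5\right) = - 2 O - 5 = -5 - 2 O$)
$77 \left(y + J{\left(7,w{\left(4 \right)} \right)}\right) = 77 \left(154 - 19\right) = 77 \cdot 135 = 10395$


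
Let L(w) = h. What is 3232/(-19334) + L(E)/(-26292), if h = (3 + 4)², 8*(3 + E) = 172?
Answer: -6137365/36309252 ≈ -0.16903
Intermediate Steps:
E = 37/2 (E = -3 + (⅛)*172 = -3 + 43/2 = 37/2 ≈ 18.500)
h = 49 (h = 7² = 49)
L(w) = 49
3232/(-19334) + L(E)/(-26292) = 3232/(-19334) + 49/(-26292) = 3232*(-1/19334) + 49*(-1/26292) = -1616/9667 - 7/3756 = -6137365/36309252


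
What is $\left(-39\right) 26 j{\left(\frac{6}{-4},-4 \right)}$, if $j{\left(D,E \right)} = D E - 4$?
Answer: $-2028$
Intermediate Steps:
$j{\left(D,E \right)} = -4 + D E$
$\left(-39\right) 26 j{\left(\frac{6}{-4},-4 \right)} = \left(-39\right) 26 \left(-4 + \frac{6}{-4} \left(-4\right)\right) = - 1014 \left(-4 + 6 \left(- \frac{1}{4}\right) \left(-4\right)\right) = - 1014 \left(-4 - -6\right) = - 1014 \left(-4 + 6\right) = \left(-1014\right) 2 = -2028$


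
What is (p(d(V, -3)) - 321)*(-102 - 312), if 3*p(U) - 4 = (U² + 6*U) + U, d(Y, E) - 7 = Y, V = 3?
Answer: 108882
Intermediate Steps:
d(Y, E) = 7 + Y
p(U) = 4/3 + U²/3 + 7*U/3 (p(U) = 4/3 + ((U² + 6*U) + U)/3 = 4/3 + (U² + 7*U)/3 = 4/3 + (U²/3 + 7*U/3) = 4/3 + U²/3 + 7*U/3)
(p(d(V, -3)) - 321)*(-102 - 312) = ((4/3 + (7 + 3)²/3 + 7*(7 + 3)/3) - 321)*(-102 - 312) = ((4/3 + (⅓)*10² + (7/3)*10) - 321)*(-414) = ((4/3 + (⅓)*100 + 70/3) - 321)*(-414) = ((4/3 + 100/3 + 70/3) - 321)*(-414) = (58 - 321)*(-414) = -263*(-414) = 108882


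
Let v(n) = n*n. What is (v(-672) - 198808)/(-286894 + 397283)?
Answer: 252776/110389 ≈ 2.2899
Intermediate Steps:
v(n) = n**2
(v(-672) - 198808)/(-286894 + 397283) = ((-672)**2 - 198808)/(-286894 + 397283) = (451584 - 198808)/110389 = 252776*(1/110389) = 252776/110389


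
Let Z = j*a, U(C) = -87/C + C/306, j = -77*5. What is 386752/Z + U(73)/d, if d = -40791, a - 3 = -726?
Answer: 117470077866077/84544704582030 ≈ 1.3894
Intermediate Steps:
a = -723 (a = 3 - 726 = -723)
j = -385
U(C) = -87/C + C/306 (U(C) = -87/C + C*(1/306) = -87/C + C/306)
Z = 278355 (Z = -385*(-723) = 278355)
386752/Z + U(73)/d = 386752/278355 + (-87/73 + (1/306)*73)/(-40791) = 386752*(1/278355) + (-87*1/73 + 73/306)*(-1/40791) = 386752/278355 + (-87/73 + 73/306)*(-1/40791) = 386752/278355 - 21293/22338*(-1/40791) = 386752/278355 + 21293/911189358 = 117470077866077/84544704582030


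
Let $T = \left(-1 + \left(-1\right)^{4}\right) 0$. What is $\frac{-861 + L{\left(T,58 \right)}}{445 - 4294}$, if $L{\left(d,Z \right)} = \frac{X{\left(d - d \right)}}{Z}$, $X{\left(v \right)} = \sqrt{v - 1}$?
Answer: $\frac{287}{1283} - \frac{i}{223242} \approx 0.22369 - 4.4794 \cdot 10^{-6} i$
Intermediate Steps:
$X{\left(v \right)} = \sqrt{-1 + v}$
$T = 0$ ($T = \left(-1 + 1\right) 0 = 0 \cdot 0 = 0$)
$L{\left(d,Z \right)} = \frac{i}{Z}$ ($L{\left(d,Z \right)} = \frac{\sqrt{-1 + \left(d - d\right)}}{Z} = \frac{\sqrt{-1 + 0}}{Z} = \frac{\sqrt{-1}}{Z} = \frac{i}{Z}$)
$\frac{-861 + L{\left(T,58 \right)}}{445 - 4294} = \frac{-861 + \frac{i}{58}}{445 - 4294} = \frac{-861 + i \frac{1}{58}}{-3849} = \left(-861 + \frac{i}{58}\right) \left(- \frac{1}{3849}\right) = \frac{287}{1283} - \frac{i}{223242}$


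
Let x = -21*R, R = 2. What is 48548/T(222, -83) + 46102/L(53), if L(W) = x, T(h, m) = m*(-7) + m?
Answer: -83015/83 ≈ -1000.2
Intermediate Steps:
x = -42 (x = -21*2 = -42)
T(h, m) = -6*m (T(h, m) = -7*m + m = -6*m)
L(W) = -42
48548/T(222, -83) + 46102/L(53) = 48548/((-6*(-83))) + 46102/(-42) = 48548/498 + 46102*(-1/42) = 48548*(1/498) - 3293/3 = 24274/249 - 3293/3 = -83015/83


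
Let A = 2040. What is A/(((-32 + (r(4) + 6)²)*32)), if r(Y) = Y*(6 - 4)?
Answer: 255/656 ≈ 0.38872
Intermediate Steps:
r(Y) = 2*Y (r(Y) = Y*2 = 2*Y)
A/(((-32 + (r(4) + 6)²)*32)) = 2040/(((-32 + (2*4 + 6)²)*32)) = 2040/(((-32 + (8 + 6)²)*32)) = 2040/(((-32 + 14²)*32)) = 2040/(((-32 + 196)*32)) = 2040/((164*32)) = 2040/5248 = 2040*(1/5248) = 255/656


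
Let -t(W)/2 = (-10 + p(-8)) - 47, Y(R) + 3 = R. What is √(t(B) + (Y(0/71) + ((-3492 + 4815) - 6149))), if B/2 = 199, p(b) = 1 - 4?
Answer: I*√4709 ≈ 68.622*I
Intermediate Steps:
Y(R) = -3 + R
p(b) = -3
B = 398 (B = 2*199 = 398)
t(W) = 120 (t(W) = -2*((-10 - 3) - 47) = -2*(-13 - 47) = -2*(-60) = 120)
√(t(B) + (Y(0/71) + ((-3492 + 4815) - 6149))) = √(120 + ((-3 + 0/71) + ((-3492 + 4815) - 6149))) = √(120 + ((-3 + 0*(1/71)) + (1323 - 6149))) = √(120 + ((-3 + 0) - 4826)) = √(120 + (-3 - 4826)) = √(120 - 4829) = √(-4709) = I*√4709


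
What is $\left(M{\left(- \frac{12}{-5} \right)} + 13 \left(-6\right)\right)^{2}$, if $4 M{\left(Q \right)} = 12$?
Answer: $5625$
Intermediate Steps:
$M{\left(Q \right)} = 3$ ($M{\left(Q \right)} = \frac{1}{4} \cdot 12 = 3$)
$\left(M{\left(- \frac{12}{-5} \right)} + 13 \left(-6\right)\right)^{2} = \left(3 + 13 \left(-6\right)\right)^{2} = \left(3 - 78\right)^{2} = \left(-75\right)^{2} = 5625$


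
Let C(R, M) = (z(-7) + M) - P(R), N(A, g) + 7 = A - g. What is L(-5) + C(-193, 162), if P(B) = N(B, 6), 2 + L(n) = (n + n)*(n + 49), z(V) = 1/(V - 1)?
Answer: -593/8 ≈ -74.125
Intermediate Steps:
z(V) = 1/(-1 + V)
N(A, g) = -7 + A - g (N(A, g) = -7 + (A - g) = -7 + A - g)
L(n) = -2 + 2*n*(49 + n) (L(n) = -2 + (n + n)*(n + 49) = -2 + (2*n)*(49 + n) = -2 + 2*n*(49 + n))
P(B) = -13 + B (P(B) = -7 + B - 1*6 = -7 + B - 6 = -13 + B)
C(R, M) = 103/8 + M - R (C(R, M) = (1/(-1 - 7) + M) - (-13 + R) = (1/(-8) + M) + (13 - R) = (-⅛ + M) + (13 - R) = 103/8 + M - R)
L(-5) + C(-193, 162) = (-2 + 2*(-5)² + 98*(-5)) + (103/8 + 162 - 1*(-193)) = (-2 + 2*25 - 490) + (103/8 + 162 + 193) = (-2 + 50 - 490) + 2943/8 = -442 + 2943/8 = -593/8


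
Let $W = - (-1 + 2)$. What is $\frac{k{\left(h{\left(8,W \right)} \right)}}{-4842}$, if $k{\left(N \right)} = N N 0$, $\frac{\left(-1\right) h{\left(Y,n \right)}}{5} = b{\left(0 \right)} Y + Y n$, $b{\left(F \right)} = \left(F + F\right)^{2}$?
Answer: $0$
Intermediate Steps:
$b{\left(F \right)} = 4 F^{2}$ ($b{\left(F \right)} = \left(2 F\right)^{2} = 4 F^{2}$)
$W = -1$ ($W = \left(-1\right) 1 = -1$)
$h{\left(Y,n \right)} = - 5 Y n$ ($h{\left(Y,n \right)} = - 5 \left(4 \cdot 0^{2} Y + Y n\right) = - 5 \left(4 \cdot 0 Y + Y n\right) = - 5 \left(0 Y + Y n\right) = - 5 \left(0 + Y n\right) = - 5 Y n$)
$k{\left(N \right)} = 0$ ($k{\left(N \right)} = N^{2} \cdot 0 = 0$)
$\frac{k{\left(h{\left(8,W \right)} \right)}}{-4842} = \frac{0}{-4842} = 0 \left(- \frac{1}{4842}\right) = 0$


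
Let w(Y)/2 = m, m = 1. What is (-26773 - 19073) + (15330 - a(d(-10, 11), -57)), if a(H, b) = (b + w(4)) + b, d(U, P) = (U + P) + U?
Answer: -30404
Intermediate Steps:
d(U, P) = P + 2*U (d(U, P) = (P + U) + U = P + 2*U)
w(Y) = 2 (w(Y) = 2*1 = 2)
a(H, b) = 2 + 2*b (a(H, b) = (b + 2) + b = (2 + b) + b = 2 + 2*b)
(-26773 - 19073) + (15330 - a(d(-10, 11), -57)) = (-26773 - 19073) + (15330 - (2 + 2*(-57))) = -45846 + (15330 - (2 - 114)) = -45846 + (15330 - 1*(-112)) = -45846 + (15330 + 112) = -45846 + 15442 = -30404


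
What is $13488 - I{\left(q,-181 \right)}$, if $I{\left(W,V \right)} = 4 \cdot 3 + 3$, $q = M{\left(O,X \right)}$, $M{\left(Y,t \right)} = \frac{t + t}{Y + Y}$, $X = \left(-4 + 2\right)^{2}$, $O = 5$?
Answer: $13473$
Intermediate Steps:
$X = 4$ ($X = \left(-2\right)^{2} = 4$)
$M{\left(Y,t \right)} = \frac{t}{Y}$ ($M{\left(Y,t \right)} = \frac{2 t}{2 Y} = 2 t \frac{1}{2 Y} = \frac{t}{Y}$)
$q = \frac{4}{5} \approx 0.8$
$I{\left(W,V \right)} = 15$ ($I{\left(W,V \right)} = 12 + 3 = 15$)
$13488 - I{\left(q,-181 \right)} = 13488 - 15 = 13473$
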